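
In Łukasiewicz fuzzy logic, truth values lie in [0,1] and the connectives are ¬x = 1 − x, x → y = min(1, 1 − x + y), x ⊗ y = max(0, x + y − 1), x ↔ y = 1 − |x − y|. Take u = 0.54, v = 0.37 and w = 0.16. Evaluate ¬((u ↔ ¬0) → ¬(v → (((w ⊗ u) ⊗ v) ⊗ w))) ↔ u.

¬0 = 1 − 0.00 = 1.00
u ↔ ¬0 = 1 − |0.54 − 1.00| = 1 − 0.46 = 0.54
w ⊗ u = max(0, 0.16 + 0.54 − 1) = max(0, -0.30) = 0.00
(w ⊗ u) ⊗ v = max(0, 0.00 + 0.37 − 1) = max(0, -0.63) = 0.00
((w ⊗ u) ⊗ v) ⊗ w = max(0, 0.00 + 0.16 − 1) = max(0, -0.84) = 0.00
v → (((w ⊗ u) ⊗ v) ⊗ w) = min(1, 1 − 0.37 + 0.00) = min(1, 0.63) = 0.63
¬(v → (((w ⊗ u) ⊗ v) ⊗ w)) = 1 − 0.63 = 0.37
(u ↔ ¬0) → ¬(v → (((w ⊗ u) ⊗ v) ⊗ w)) = min(1, 1 − 0.54 + 0.37) = min(1, 0.83) = 0.83
¬((u ↔ ¬0) → ¬(v → (((w ⊗ u) ⊗ v) ⊗ w))) = 1 − 0.83 = 0.17
¬((u ↔ ¬0) → ¬(v → (((w ⊗ u) ⊗ v) ⊗ w))) ↔ u = 1 − |0.17 − 0.54| = 1 − 0.37 = 0.63

0.63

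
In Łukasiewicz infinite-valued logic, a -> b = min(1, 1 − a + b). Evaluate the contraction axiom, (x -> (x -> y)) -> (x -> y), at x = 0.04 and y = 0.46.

1.00

x -> y = min(1, 1 − 0.04 + 0.46) = min(1, 1.42) = 1.00
x -> (x -> y) = min(1, 1 − 0.04 + 1.00) = min(1, 1.96) = 1.00
(x -> (x -> y)) -> (x -> y) = min(1, 1 − 1.00 + 1.00) = min(1, 1.00) = 1.00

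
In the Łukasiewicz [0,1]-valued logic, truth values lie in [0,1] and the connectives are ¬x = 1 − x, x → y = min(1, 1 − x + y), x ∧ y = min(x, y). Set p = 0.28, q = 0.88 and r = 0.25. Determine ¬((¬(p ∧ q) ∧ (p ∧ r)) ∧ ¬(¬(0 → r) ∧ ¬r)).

p ∧ q = min(0.28, 0.88) = 0.28
¬(p ∧ q) = 1 − 0.28 = 0.72
p ∧ r = min(0.28, 0.25) = 0.25
¬(p ∧ q) ∧ (p ∧ r) = min(0.72, 0.25) = 0.25
0 → r = min(1, 1 − 0.00 + 0.25) = min(1, 1.25) = 1.00
¬(0 → r) = 1 − 1.00 = 0.00
¬r = 1 − 0.25 = 0.75
¬(0 → r) ∧ ¬r = min(0.00, 0.75) = 0.00
¬(¬(0 → r) ∧ ¬r) = 1 − 0.00 = 1.00
(¬(p ∧ q) ∧ (p ∧ r)) ∧ ¬(¬(0 → r) ∧ ¬r) = min(0.25, 1.00) = 0.25
¬((¬(p ∧ q) ∧ (p ∧ r)) ∧ ¬(¬(0 → r) ∧ ¬r)) = 1 − 0.25 = 0.75

0.75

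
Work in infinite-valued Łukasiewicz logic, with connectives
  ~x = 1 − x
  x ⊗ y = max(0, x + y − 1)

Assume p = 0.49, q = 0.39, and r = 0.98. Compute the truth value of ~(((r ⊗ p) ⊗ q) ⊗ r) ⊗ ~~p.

0.49

r ⊗ p = max(0, 0.98 + 0.49 − 1) = max(0, 0.47) = 0.47
(r ⊗ p) ⊗ q = max(0, 0.47 + 0.39 − 1) = max(0, -0.14) = 0.00
((r ⊗ p) ⊗ q) ⊗ r = max(0, 0.00 + 0.98 − 1) = max(0, -0.02) = 0.00
~(((r ⊗ p) ⊗ q) ⊗ r) = 1 − 0.00 = 1.00
~p = 1 − 0.49 = 0.51
~~p = 1 − 0.51 = 0.49
~(((r ⊗ p) ⊗ q) ⊗ r) ⊗ ~~p = max(0, 1.00 + 0.49 − 1) = max(0, 0.49) = 0.49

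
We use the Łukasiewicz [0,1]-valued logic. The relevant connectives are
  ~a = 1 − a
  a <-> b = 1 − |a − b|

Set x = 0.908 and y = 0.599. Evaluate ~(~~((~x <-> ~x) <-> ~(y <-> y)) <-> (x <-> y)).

~x = 1 − 0.908 = 0.092
~x <-> ~x = 1 − |0.092 − 0.092| = 1 − 0.000 = 1.000
y <-> y = 1 − |0.599 − 0.599| = 1 − 0.000 = 1.000
~(y <-> y) = 1 − 1.000 = 0.000
(~x <-> ~x) <-> ~(y <-> y) = 1 − |1.000 − 0.000| = 1 − 1.000 = 0.000
~((~x <-> ~x) <-> ~(y <-> y)) = 1 − 0.000 = 1.000
~~((~x <-> ~x) <-> ~(y <-> y)) = 1 − 1.000 = 0.000
x <-> y = 1 − |0.908 − 0.599| = 1 − 0.309 = 0.691
~~((~x <-> ~x) <-> ~(y <-> y)) <-> (x <-> y) = 1 − |0.000 − 0.691| = 1 − 0.691 = 0.309
~(~~((~x <-> ~x) <-> ~(y <-> y)) <-> (x <-> y)) = 1 − 0.309 = 0.691

0.691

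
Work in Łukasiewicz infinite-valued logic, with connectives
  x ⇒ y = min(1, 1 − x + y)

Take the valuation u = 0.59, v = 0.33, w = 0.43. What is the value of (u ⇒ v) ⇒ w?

0.69

u ⇒ v = min(1, 1 − 0.59 + 0.33) = min(1, 0.74) = 0.74
(u ⇒ v) ⇒ w = min(1, 1 − 0.74 + 0.43) = min(1, 0.69) = 0.69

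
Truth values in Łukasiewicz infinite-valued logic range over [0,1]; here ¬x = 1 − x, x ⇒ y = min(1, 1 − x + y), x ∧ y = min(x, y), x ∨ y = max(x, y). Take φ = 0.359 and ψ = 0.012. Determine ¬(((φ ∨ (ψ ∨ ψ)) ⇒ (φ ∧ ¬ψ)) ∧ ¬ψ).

ψ ∨ ψ = max(0.012, 0.012) = 0.012
φ ∨ (ψ ∨ ψ) = max(0.359, 0.012) = 0.359
¬ψ = 1 − 0.012 = 0.988
φ ∧ ¬ψ = min(0.359, 0.988) = 0.359
(φ ∨ (ψ ∨ ψ)) ⇒ (φ ∧ ¬ψ) = min(1, 1 − 0.359 + 0.359) = min(1, 1.000) = 1.000
((φ ∨ (ψ ∨ ψ)) ⇒ (φ ∧ ¬ψ)) ∧ ¬ψ = min(1.000, 0.988) = 0.988
¬(((φ ∨ (ψ ∨ ψ)) ⇒ (φ ∧ ¬ψ)) ∧ ¬ψ) = 1 − 0.988 = 0.012

0.012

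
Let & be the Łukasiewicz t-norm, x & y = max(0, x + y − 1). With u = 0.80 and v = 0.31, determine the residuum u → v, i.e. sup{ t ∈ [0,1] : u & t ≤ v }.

The residuum of the Łukasiewicz t-norm gives the supremum: min(1, 1 − 0.80 + 0.31).
1 − 0.80 + 0.31 = 0.51, so t = min(1, 0.51) = 0.51.
Check: 0.80 & 0.51 = max(0, 0.31) = 0.31 ≤ 0.31.

0.51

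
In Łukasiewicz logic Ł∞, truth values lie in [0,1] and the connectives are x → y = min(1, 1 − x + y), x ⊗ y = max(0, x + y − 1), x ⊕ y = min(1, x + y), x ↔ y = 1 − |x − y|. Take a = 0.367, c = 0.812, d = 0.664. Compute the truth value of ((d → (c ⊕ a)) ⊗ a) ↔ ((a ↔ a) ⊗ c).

c ⊕ a = min(1, 0.812 + 0.367) = min(1, 1.179) = 1.000
d → (c ⊕ a) = min(1, 1 − 0.664 + 1.000) = min(1, 1.336) = 1.000
(d → (c ⊕ a)) ⊗ a = max(0, 1.000 + 0.367 − 1) = max(0, 0.367) = 0.367
a ↔ a = 1 − |0.367 − 0.367| = 1 − 0.000 = 1.000
(a ↔ a) ⊗ c = max(0, 1.000 + 0.812 − 1) = max(0, 0.812) = 0.812
((d → (c ⊕ a)) ⊗ a) ↔ ((a ↔ a) ⊗ c) = 1 − |0.367 − 0.812| = 1 − 0.445 = 0.555

0.555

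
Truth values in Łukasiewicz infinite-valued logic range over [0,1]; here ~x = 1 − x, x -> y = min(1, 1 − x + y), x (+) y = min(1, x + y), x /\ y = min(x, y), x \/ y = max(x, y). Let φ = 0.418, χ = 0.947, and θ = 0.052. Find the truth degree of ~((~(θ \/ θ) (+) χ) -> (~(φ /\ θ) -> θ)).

θ \/ θ = max(0.052, 0.052) = 0.052
~(θ \/ θ) = 1 − 0.052 = 0.948
~(θ \/ θ) (+) χ = min(1, 0.948 + 0.947) = min(1, 1.895) = 1.000
φ /\ θ = min(0.418, 0.052) = 0.052
~(φ /\ θ) = 1 − 0.052 = 0.948
~(φ /\ θ) -> θ = min(1, 1 − 0.948 + 0.052) = min(1, 0.104) = 0.104
(~(θ \/ θ) (+) χ) -> (~(φ /\ θ) -> θ) = min(1, 1 − 1.000 + 0.104) = min(1, 0.104) = 0.104
~((~(θ \/ θ) (+) χ) -> (~(φ /\ θ) -> θ)) = 1 − 0.104 = 0.896

0.896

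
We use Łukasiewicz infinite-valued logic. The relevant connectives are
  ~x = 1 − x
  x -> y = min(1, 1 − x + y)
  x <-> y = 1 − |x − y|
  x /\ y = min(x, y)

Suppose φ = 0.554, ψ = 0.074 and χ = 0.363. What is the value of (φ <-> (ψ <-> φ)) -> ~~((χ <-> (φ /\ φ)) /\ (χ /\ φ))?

ψ <-> φ = 1 − |0.074 − 0.554| = 1 − 0.480 = 0.520
φ <-> (ψ <-> φ) = 1 − |0.554 − 0.520| = 1 − 0.034 = 0.966
φ /\ φ = min(0.554, 0.554) = 0.554
χ <-> (φ /\ φ) = 1 − |0.363 − 0.554| = 1 − 0.191 = 0.809
χ /\ φ = min(0.363, 0.554) = 0.363
(χ <-> (φ /\ φ)) /\ (χ /\ φ) = min(0.809, 0.363) = 0.363
~((χ <-> (φ /\ φ)) /\ (χ /\ φ)) = 1 − 0.363 = 0.637
~~((χ <-> (φ /\ φ)) /\ (χ /\ φ)) = 1 − 0.637 = 0.363
(φ <-> (ψ <-> φ)) -> ~~((χ <-> (φ /\ φ)) /\ (χ /\ φ)) = min(1, 1 − 0.966 + 0.363) = min(1, 0.397) = 0.397

0.397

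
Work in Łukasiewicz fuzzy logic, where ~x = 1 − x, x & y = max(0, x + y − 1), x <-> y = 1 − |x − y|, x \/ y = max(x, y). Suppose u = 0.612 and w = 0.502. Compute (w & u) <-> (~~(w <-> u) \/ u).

w & u = max(0, 0.502 + 0.612 − 1) = max(0, 0.114) = 0.114
w <-> u = 1 − |0.502 − 0.612| = 1 − 0.110 = 0.890
~(w <-> u) = 1 − 0.890 = 0.110
~~(w <-> u) = 1 − 0.110 = 0.890
~~(w <-> u) \/ u = max(0.890, 0.612) = 0.890
(w & u) <-> (~~(w <-> u) \/ u) = 1 − |0.114 − 0.890| = 1 − 0.776 = 0.224

0.224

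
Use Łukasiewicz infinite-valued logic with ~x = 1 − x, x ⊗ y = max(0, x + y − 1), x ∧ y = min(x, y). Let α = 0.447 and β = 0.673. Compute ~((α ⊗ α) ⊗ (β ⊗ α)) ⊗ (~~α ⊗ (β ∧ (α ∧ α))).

0.000

α ⊗ α = max(0, 0.447 + 0.447 − 1) = max(0, -0.106) = 0.000
β ⊗ α = max(0, 0.673 + 0.447 − 1) = max(0, 0.120) = 0.120
(α ⊗ α) ⊗ (β ⊗ α) = max(0, 0.000 + 0.120 − 1) = max(0, -0.880) = 0.000
~((α ⊗ α) ⊗ (β ⊗ α)) = 1 − 0.000 = 1.000
~α = 1 − 0.447 = 0.553
~~α = 1 − 0.553 = 0.447
α ∧ α = min(0.447, 0.447) = 0.447
β ∧ (α ∧ α) = min(0.673, 0.447) = 0.447
~~α ⊗ (β ∧ (α ∧ α)) = max(0, 0.447 + 0.447 − 1) = max(0, -0.106) = 0.000
~((α ⊗ α) ⊗ (β ⊗ α)) ⊗ (~~α ⊗ (β ∧ (α ∧ α))) = max(0, 1.000 + 0.000 − 1) = max(0, 0.000) = 0.000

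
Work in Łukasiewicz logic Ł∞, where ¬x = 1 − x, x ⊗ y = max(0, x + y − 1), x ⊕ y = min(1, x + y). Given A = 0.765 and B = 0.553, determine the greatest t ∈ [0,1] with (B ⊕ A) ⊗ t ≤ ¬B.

0.447

B ⊕ A = min(1, 0.553 + 0.765) = min(1, 1.318) = 1.000
So the left factor is B ⊕ A = 1.000.
¬B = 1 − 0.553 = 0.447
So the right-hand bound is ¬B = 0.447.
The residuum of the Łukasiewicz t-norm gives the supremum: min(1, 1 − 1.000 + 0.447).
1 − 1.000 + 0.447 = 0.447, so t = min(1, 0.447) = 0.447.
Check: 1.000 ⊗ 0.447 = max(0, 0.447) = 0.447 ≤ 0.447.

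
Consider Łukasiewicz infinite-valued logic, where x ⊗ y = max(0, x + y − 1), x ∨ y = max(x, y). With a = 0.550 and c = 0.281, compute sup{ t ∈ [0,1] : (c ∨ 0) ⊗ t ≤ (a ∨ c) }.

1.000

c ∨ 0 = max(0.281, 0.000) = 0.281
So the left factor is c ∨ 0 = 0.281.
a ∨ c = max(0.550, 0.281) = 0.550
So the right-hand bound is a ∨ c = 0.550.
The residuum of the Łukasiewicz t-norm gives the supremum: min(1, 1 − 0.281 + 0.550).
1 − 0.281 + 0.550 = 1.269, so t = min(1, 1.269) = 1.000.
Check: 0.281 ⊗ 1.000 = max(0, 0.281) = 0.281 ≤ 0.550.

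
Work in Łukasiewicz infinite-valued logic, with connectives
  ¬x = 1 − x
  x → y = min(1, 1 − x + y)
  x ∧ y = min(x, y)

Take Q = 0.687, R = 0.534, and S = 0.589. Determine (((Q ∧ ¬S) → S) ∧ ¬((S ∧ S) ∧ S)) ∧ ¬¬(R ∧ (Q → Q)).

0.411

¬S = 1 − 0.589 = 0.411
Q ∧ ¬S = min(0.687, 0.411) = 0.411
(Q ∧ ¬S) → S = min(1, 1 − 0.411 + 0.589) = min(1, 1.178) = 1.000
S ∧ S = min(0.589, 0.589) = 0.589
(S ∧ S) ∧ S = min(0.589, 0.589) = 0.589
¬((S ∧ S) ∧ S) = 1 − 0.589 = 0.411
((Q ∧ ¬S) → S) ∧ ¬((S ∧ S) ∧ S) = min(1.000, 0.411) = 0.411
Q → Q = min(1, 1 − 0.687 + 0.687) = min(1, 1.000) = 1.000
R ∧ (Q → Q) = min(0.534, 1.000) = 0.534
¬(R ∧ (Q → Q)) = 1 − 0.534 = 0.466
¬¬(R ∧ (Q → Q)) = 1 − 0.466 = 0.534
(((Q ∧ ¬S) → S) ∧ ¬((S ∧ S) ∧ S)) ∧ ¬¬(R ∧ (Q → Q)) = min(0.411, 0.534) = 0.411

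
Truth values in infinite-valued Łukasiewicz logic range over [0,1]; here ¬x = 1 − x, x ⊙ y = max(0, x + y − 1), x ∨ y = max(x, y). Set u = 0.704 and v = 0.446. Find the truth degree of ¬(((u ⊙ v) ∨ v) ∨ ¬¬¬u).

0.554

u ⊙ v = max(0, 0.704 + 0.446 − 1) = max(0, 0.150) = 0.150
(u ⊙ v) ∨ v = max(0.150, 0.446) = 0.446
¬u = 1 − 0.704 = 0.296
¬¬u = 1 − 0.296 = 0.704
¬¬¬u = 1 − 0.704 = 0.296
((u ⊙ v) ∨ v) ∨ ¬¬¬u = max(0.446, 0.296) = 0.446
¬(((u ⊙ v) ∨ v) ∨ ¬¬¬u) = 1 − 0.446 = 0.554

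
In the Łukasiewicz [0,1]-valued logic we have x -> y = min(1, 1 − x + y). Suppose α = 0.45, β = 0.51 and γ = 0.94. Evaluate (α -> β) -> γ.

α -> β = min(1, 1 − 0.45 + 0.51) = min(1, 1.06) = 1.00
(α -> β) -> γ = min(1, 1 − 1.00 + 0.94) = min(1, 0.94) = 0.94

0.94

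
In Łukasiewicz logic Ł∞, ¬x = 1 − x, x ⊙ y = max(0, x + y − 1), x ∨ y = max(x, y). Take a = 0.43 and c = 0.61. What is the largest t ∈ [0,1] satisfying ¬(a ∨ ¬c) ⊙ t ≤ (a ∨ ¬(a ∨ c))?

0.86

¬c = 1 − 0.61 = 0.39
a ∨ ¬c = max(0.43, 0.39) = 0.43
¬(a ∨ ¬c) = 1 − 0.43 = 0.57
So the left factor is ¬(a ∨ ¬c) = 0.57.
a ∨ c = max(0.43, 0.61) = 0.61
¬(a ∨ c) = 1 − 0.61 = 0.39
a ∨ ¬(a ∨ c) = max(0.43, 0.39) = 0.43
So the right-hand bound is a ∨ ¬(a ∨ c) = 0.43.
The residuum of the Łukasiewicz t-norm gives the supremum: min(1, 1 − 0.57 + 0.43).
1 − 0.57 + 0.43 = 0.86, so t = min(1, 0.86) = 0.86.
Check: 0.57 ⊙ 0.86 = max(0, 0.43) = 0.43 ≤ 0.43.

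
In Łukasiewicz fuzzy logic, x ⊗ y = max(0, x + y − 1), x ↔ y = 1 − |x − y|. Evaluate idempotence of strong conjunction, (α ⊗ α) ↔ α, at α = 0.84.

0.84

α ⊗ α = max(0, 0.84 + 0.84 − 1) = max(0, 0.68) = 0.68
(α ⊗ α) ↔ α = 1 − |0.68 − 0.84| = 1 − 0.16 = 0.84
(The value 0.84 < 1 shows this instance is not satisfied; fails in Ł∞ since a ⊗ a = max(0, 2a−1) ≠ a in general.)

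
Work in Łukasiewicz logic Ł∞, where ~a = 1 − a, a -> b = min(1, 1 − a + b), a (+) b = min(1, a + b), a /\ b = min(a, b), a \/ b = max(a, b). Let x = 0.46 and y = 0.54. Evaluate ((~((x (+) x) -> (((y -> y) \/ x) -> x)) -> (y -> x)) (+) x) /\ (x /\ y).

0.46

x (+) x = min(1, 0.46 + 0.46) = min(1, 0.92) = 0.92
y -> y = min(1, 1 − 0.54 + 0.54) = min(1, 1.00) = 1.00
(y -> y) \/ x = max(1.00, 0.46) = 1.00
((y -> y) \/ x) -> x = min(1, 1 − 1.00 + 0.46) = min(1, 0.46) = 0.46
(x (+) x) -> (((y -> y) \/ x) -> x) = min(1, 1 − 0.92 + 0.46) = min(1, 0.54) = 0.54
~((x (+) x) -> (((y -> y) \/ x) -> x)) = 1 − 0.54 = 0.46
y -> x = min(1, 1 − 0.54 + 0.46) = min(1, 0.92) = 0.92
~((x (+) x) -> (((y -> y) \/ x) -> x)) -> (y -> x) = min(1, 1 − 0.46 + 0.92) = min(1, 1.46) = 1.00
(~((x (+) x) -> (((y -> y) \/ x) -> x)) -> (y -> x)) (+) x = min(1, 1.00 + 0.46) = min(1, 1.46) = 1.00
x /\ y = min(0.46, 0.54) = 0.46
((~((x (+) x) -> (((y -> y) \/ x) -> x)) -> (y -> x)) (+) x) /\ (x /\ y) = min(1.00, 0.46) = 0.46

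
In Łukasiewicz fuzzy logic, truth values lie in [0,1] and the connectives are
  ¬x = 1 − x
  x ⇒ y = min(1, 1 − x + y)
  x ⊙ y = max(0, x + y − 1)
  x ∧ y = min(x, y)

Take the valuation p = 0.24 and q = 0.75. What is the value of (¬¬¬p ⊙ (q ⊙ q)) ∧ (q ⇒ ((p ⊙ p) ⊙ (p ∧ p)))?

0.25

¬p = 1 − 0.24 = 0.76
¬¬p = 1 − 0.76 = 0.24
¬¬¬p = 1 − 0.24 = 0.76
q ⊙ q = max(0, 0.75 + 0.75 − 1) = max(0, 0.50) = 0.50
¬¬¬p ⊙ (q ⊙ q) = max(0, 0.76 + 0.50 − 1) = max(0, 0.26) = 0.26
p ⊙ p = max(0, 0.24 + 0.24 − 1) = max(0, -0.52) = 0.00
p ∧ p = min(0.24, 0.24) = 0.24
(p ⊙ p) ⊙ (p ∧ p) = max(0, 0.00 + 0.24 − 1) = max(0, -0.76) = 0.00
q ⇒ ((p ⊙ p) ⊙ (p ∧ p)) = min(1, 1 − 0.75 + 0.00) = min(1, 0.25) = 0.25
(¬¬¬p ⊙ (q ⊙ q)) ∧ (q ⇒ ((p ⊙ p) ⊙ (p ∧ p))) = min(0.26, 0.25) = 0.25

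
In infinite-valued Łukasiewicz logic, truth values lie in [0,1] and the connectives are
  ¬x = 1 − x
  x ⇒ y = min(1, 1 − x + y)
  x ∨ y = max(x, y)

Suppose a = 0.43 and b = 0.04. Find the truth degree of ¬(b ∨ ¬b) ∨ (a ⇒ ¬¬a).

¬b = 1 − 0.04 = 0.96
b ∨ ¬b = max(0.04, 0.96) = 0.96
¬(b ∨ ¬b) = 1 − 0.96 = 0.04
¬a = 1 − 0.43 = 0.57
¬¬a = 1 − 0.57 = 0.43
a ⇒ ¬¬a = min(1, 1 − 0.43 + 0.43) = min(1, 1.00) = 1.00
¬(b ∨ ¬b) ∨ (a ⇒ ¬¬a) = max(0.04, 1.00) = 1.00

1.00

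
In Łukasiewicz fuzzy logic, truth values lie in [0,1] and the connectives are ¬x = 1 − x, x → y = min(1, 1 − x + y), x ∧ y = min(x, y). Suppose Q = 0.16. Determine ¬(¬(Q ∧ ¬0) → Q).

0.68

¬0 = 1 − 0.00 = 1.00
Q ∧ ¬0 = min(0.16, 1.00) = 0.16
¬(Q ∧ ¬0) = 1 − 0.16 = 0.84
¬(Q ∧ ¬0) → Q = min(1, 1 − 0.84 + 0.16) = min(1, 0.32) = 0.32
¬(¬(Q ∧ ¬0) → Q) = 1 − 0.32 = 0.68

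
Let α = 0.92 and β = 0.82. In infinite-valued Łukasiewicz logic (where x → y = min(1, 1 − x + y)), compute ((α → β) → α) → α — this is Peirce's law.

α → β = min(1, 1 − 0.92 + 0.82) = min(1, 0.90) = 0.90
(α → β) → α = min(1, 1 − 0.90 + 0.92) = min(1, 1.02) = 1.00
((α → β) → α) → α = min(1, 1 − 1.00 + 0.92) = min(1, 0.92) = 0.92
(The value 0.92 < 1 shows this instance is not satisfied; not a Ł∞-tautology in general.)

0.92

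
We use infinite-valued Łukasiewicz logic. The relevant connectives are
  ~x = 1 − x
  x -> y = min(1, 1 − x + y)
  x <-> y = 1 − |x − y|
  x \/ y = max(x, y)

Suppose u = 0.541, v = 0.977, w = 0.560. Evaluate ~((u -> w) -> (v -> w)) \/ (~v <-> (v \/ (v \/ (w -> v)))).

u -> w = min(1, 1 − 0.541 + 0.560) = min(1, 1.019) = 1.000
v -> w = min(1, 1 − 0.977 + 0.560) = min(1, 0.583) = 0.583
(u -> w) -> (v -> w) = min(1, 1 − 1.000 + 0.583) = min(1, 0.583) = 0.583
~((u -> w) -> (v -> w)) = 1 − 0.583 = 0.417
~v = 1 − 0.977 = 0.023
w -> v = min(1, 1 − 0.560 + 0.977) = min(1, 1.417) = 1.000
v \/ (w -> v) = max(0.977, 1.000) = 1.000
v \/ (v \/ (w -> v)) = max(0.977, 1.000) = 1.000
~v <-> (v \/ (v \/ (w -> v))) = 1 − |0.023 − 1.000| = 1 − 0.977 = 0.023
~((u -> w) -> (v -> w)) \/ (~v <-> (v \/ (v \/ (w -> v)))) = max(0.417, 0.023) = 0.417

0.417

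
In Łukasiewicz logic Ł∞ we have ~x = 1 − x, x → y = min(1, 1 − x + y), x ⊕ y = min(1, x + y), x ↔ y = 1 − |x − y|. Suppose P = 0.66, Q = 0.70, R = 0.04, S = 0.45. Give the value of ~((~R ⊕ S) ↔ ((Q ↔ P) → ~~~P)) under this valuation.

0.62

~R = 1 − 0.04 = 0.96
~R ⊕ S = min(1, 0.96 + 0.45) = min(1, 1.41) = 1.00
Q ↔ P = 1 − |0.70 − 0.66| = 1 − 0.04 = 0.96
~P = 1 − 0.66 = 0.34
~~P = 1 − 0.34 = 0.66
~~~P = 1 − 0.66 = 0.34
(Q ↔ P) → ~~~P = min(1, 1 − 0.96 + 0.34) = min(1, 0.38) = 0.38
(~R ⊕ S) ↔ ((Q ↔ P) → ~~~P) = 1 − |1.00 − 0.38| = 1 − 0.62 = 0.38
~((~R ⊕ S) ↔ ((Q ↔ P) → ~~~P)) = 1 − 0.38 = 0.62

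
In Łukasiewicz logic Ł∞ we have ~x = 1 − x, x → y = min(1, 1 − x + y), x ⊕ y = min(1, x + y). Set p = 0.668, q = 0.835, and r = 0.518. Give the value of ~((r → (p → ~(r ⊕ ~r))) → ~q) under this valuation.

0.649

~r = 1 − 0.518 = 0.482
r ⊕ ~r = min(1, 0.518 + 0.482) = min(1, 1.000) = 1.000
~(r ⊕ ~r) = 1 − 1.000 = 0.000
p → ~(r ⊕ ~r) = min(1, 1 − 0.668 + 0.000) = min(1, 0.332) = 0.332
r → (p → ~(r ⊕ ~r)) = min(1, 1 − 0.518 + 0.332) = min(1, 0.814) = 0.814
~q = 1 − 0.835 = 0.165
(r → (p → ~(r ⊕ ~r))) → ~q = min(1, 1 − 0.814 + 0.165) = min(1, 0.351) = 0.351
~((r → (p → ~(r ⊕ ~r))) → ~q) = 1 − 0.351 = 0.649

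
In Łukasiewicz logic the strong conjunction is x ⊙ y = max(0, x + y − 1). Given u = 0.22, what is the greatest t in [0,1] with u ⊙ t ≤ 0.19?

The residuum of the Łukasiewicz t-norm gives the supremum: min(1, 1 − 0.22 + 0.19).
1 − 0.22 + 0.19 = 0.97, so t = min(1, 0.97) = 0.97.
Check: 0.22 ⊙ 0.97 = max(0, 0.19) = 0.19 ≤ 0.19.

0.97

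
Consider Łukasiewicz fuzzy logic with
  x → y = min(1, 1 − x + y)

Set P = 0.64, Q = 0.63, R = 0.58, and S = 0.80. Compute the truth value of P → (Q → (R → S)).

1.00

R → S = min(1, 1 − 0.58 + 0.80) = min(1, 1.22) = 1.00
Q → (R → S) = min(1, 1 − 0.63 + 1.00) = min(1, 1.37) = 1.00
P → (Q → (R → S)) = min(1, 1 − 0.64 + 1.00) = min(1, 1.36) = 1.00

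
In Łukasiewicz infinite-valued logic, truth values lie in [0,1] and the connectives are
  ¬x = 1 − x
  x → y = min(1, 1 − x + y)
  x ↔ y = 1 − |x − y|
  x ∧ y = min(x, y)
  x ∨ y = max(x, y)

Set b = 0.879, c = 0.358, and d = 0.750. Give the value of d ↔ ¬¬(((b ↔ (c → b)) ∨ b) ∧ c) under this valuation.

0.608

c → b = min(1, 1 − 0.358 + 0.879) = min(1, 1.521) = 1.000
b ↔ (c → b) = 1 − |0.879 − 1.000| = 1 − 0.121 = 0.879
(b ↔ (c → b)) ∨ b = max(0.879, 0.879) = 0.879
((b ↔ (c → b)) ∨ b) ∧ c = min(0.879, 0.358) = 0.358
¬(((b ↔ (c → b)) ∨ b) ∧ c) = 1 − 0.358 = 0.642
¬¬(((b ↔ (c → b)) ∨ b) ∧ c) = 1 − 0.642 = 0.358
d ↔ ¬¬(((b ↔ (c → b)) ∨ b) ∧ c) = 1 − |0.750 − 0.358| = 1 − 0.392 = 0.608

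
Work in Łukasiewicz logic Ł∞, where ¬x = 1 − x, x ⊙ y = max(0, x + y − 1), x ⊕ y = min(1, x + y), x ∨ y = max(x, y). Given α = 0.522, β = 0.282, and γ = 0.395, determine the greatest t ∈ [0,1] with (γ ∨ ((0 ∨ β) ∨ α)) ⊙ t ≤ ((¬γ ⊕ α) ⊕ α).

0 ∨ β = max(0.000, 0.282) = 0.282
(0 ∨ β) ∨ α = max(0.282, 0.522) = 0.522
γ ∨ ((0 ∨ β) ∨ α) = max(0.395, 0.522) = 0.522
So the left factor is γ ∨ ((0 ∨ β) ∨ α) = 0.522.
¬γ = 1 − 0.395 = 0.605
¬γ ⊕ α = min(1, 0.605 + 0.522) = min(1, 1.127) = 1.000
(¬γ ⊕ α) ⊕ α = min(1, 1.000 + 0.522) = min(1, 1.522) = 1.000
So the right-hand bound is (¬γ ⊕ α) ⊕ α = 1.000.
The residuum of the Łukasiewicz t-norm gives the supremum: min(1, 1 − 0.522 + 1.000).
1 − 0.522 + 1.000 = 1.478, so t = min(1, 1.478) = 1.000.
Check: 0.522 ⊙ 1.000 = max(0, 0.522) = 0.522 ≤ 1.000.

1.000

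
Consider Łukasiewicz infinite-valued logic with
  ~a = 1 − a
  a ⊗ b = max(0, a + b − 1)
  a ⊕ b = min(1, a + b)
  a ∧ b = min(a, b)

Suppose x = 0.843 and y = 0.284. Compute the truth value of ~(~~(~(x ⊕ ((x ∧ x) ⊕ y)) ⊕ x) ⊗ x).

0.314

x ∧ x = min(0.843, 0.843) = 0.843
(x ∧ x) ⊕ y = min(1, 0.843 + 0.284) = min(1, 1.127) = 1.000
x ⊕ ((x ∧ x) ⊕ y) = min(1, 0.843 + 1.000) = min(1, 1.843) = 1.000
~(x ⊕ ((x ∧ x) ⊕ y)) = 1 − 1.000 = 0.000
~(x ⊕ ((x ∧ x) ⊕ y)) ⊕ x = min(1, 0.000 + 0.843) = min(1, 0.843) = 0.843
~(~(x ⊕ ((x ∧ x) ⊕ y)) ⊕ x) = 1 − 0.843 = 0.157
~~(~(x ⊕ ((x ∧ x) ⊕ y)) ⊕ x) = 1 − 0.157 = 0.843
~~(~(x ⊕ ((x ∧ x) ⊕ y)) ⊕ x) ⊗ x = max(0, 0.843 + 0.843 − 1) = max(0, 0.686) = 0.686
~(~~(~(x ⊕ ((x ∧ x) ⊕ y)) ⊕ x) ⊗ x) = 1 − 0.686 = 0.314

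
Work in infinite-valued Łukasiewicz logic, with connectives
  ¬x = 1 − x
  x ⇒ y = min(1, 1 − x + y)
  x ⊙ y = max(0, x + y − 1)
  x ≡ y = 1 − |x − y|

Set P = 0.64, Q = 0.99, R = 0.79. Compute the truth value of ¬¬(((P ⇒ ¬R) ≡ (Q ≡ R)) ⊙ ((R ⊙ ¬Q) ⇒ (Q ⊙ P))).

¬R = 1 − 0.79 = 0.21
P ⇒ ¬R = min(1, 1 − 0.64 + 0.21) = min(1, 0.57) = 0.57
Q ≡ R = 1 − |0.99 − 0.79| = 1 − 0.20 = 0.80
(P ⇒ ¬R) ≡ (Q ≡ R) = 1 − |0.57 − 0.80| = 1 − 0.23 = 0.77
¬Q = 1 − 0.99 = 0.01
R ⊙ ¬Q = max(0, 0.79 + 0.01 − 1) = max(0, -0.20) = 0.00
Q ⊙ P = max(0, 0.99 + 0.64 − 1) = max(0, 0.63) = 0.63
(R ⊙ ¬Q) ⇒ (Q ⊙ P) = min(1, 1 − 0.00 + 0.63) = min(1, 1.63) = 1.00
((P ⇒ ¬R) ≡ (Q ≡ R)) ⊙ ((R ⊙ ¬Q) ⇒ (Q ⊙ P)) = max(0, 0.77 + 1.00 − 1) = max(0, 0.77) = 0.77
¬(((P ⇒ ¬R) ≡ (Q ≡ R)) ⊙ ((R ⊙ ¬Q) ⇒ (Q ⊙ P))) = 1 − 0.77 = 0.23
¬¬(((P ⇒ ¬R) ≡ (Q ≡ R)) ⊙ ((R ⊙ ¬Q) ⇒ (Q ⊙ P))) = 1 − 0.23 = 0.77

0.77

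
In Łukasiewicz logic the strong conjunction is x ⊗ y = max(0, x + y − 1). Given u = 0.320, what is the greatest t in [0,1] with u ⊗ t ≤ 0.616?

The residuum of the Łukasiewicz t-norm gives the supremum: min(1, 1 − 0.320 + 0.616).
1 − 0.320 + 0.616 = 1.296, so t = min(1, 1.296) = 1.000.
Check: 0.320 ⊗ 1.000 = max(0, 0.320) = 0.320 ≤ 0.616.

1.000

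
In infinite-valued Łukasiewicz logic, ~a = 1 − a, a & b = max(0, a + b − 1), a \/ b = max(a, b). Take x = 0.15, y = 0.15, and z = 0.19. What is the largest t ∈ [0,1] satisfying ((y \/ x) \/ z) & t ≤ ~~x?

0.96

y \/ x = max(0.15, 0.15) = 0.15
(y \/ x) \/ z = max(0.15, 0.19) = 0.19
So the left factor is (y \/ x) \/ z = 0.19.
~x = 1 − 0.15 = 0.85
~~x = 1 − 0.85 = 0.15
So the right-hand bound is ~~x = 0.15.
The residuum of the Łukasiewicz t-norm gives the supremum: min(1, 1 − 0.19 + 0.15).
1 − 0.19 + 0.15 = 0.96, so t = min(1, 0.96) = 0.96.
Check: 0.19 & 0.96 = max(0, 0.15) = 0.15 ≤ 0.15.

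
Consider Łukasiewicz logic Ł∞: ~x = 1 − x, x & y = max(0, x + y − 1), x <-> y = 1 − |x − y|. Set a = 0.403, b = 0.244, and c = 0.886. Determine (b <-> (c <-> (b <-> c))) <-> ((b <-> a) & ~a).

b <-> c = 1 − |0.244 − 0.886| = 1 − 0.642 = 0.358
c <-> (b <-> c) = 1 − |0.886 − 0.358| = 1 − 0.528 = 0.472
b <-> (c <-> (b <-> c)) = 1 − |0.244 − 0.472| = 1 − 0.228 = 0.772
b <-> a = 1 − |0.244 − 0.403| = 1 − 0.159 = 0.841
~a = 1 − 0.403 = 0.597
(b <-> a) & ~a = max(0, 0.841 + 0.597 − 1) = max(0, 0.438) = 0.438
(b <-> (c <-> (b <-> c))) <-> ((b <-> a) & ~a) = 1 − |0.772 − 0.438| = 1 − 0.334 = 0.666

0.666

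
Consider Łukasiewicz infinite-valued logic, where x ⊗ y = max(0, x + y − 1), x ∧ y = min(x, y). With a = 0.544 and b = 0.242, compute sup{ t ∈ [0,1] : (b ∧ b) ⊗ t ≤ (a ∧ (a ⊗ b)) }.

b ∧ b = min(0.242, 0.242) = 0.242
So the left factor is b ∧ b = 0.242.
a ⊗ b = max(0, 0.544 + 0.242 − 1) = max(0, -0.214) = 0.000
a ∧ (a ⊗ b) = min(0.544, 0.000) = 0.000
So the right-hand bound is a ∧ (a ⊗ b) = 0.000.
The residuum of the Łukasiewicz t-norm gives the supremum: min(1, 1 − 0.242 + 0.000).
1 − 0.242 + 0.000 = 0.758, so t = min(1, 0.758) = 0.758.
Check: 0.242 ⊗ 0.758 = max(0, 0.000) = 0.000 ≤ 0.000.

0.758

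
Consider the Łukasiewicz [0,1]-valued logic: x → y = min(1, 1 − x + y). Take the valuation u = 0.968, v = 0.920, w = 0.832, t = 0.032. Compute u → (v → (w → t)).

0.312

w → t = min(1, 1 − 0.832 + 0.032) = min(1, 0.200) = 0.200
v → (w → t) = min(1, 1 − 0.920 + 0.200) = min(1, 0.280) = 0.280
u → (v → (w → t)) = min(1, 1 − 0.968 + 0.280) = min(1, 0.312) = 0.312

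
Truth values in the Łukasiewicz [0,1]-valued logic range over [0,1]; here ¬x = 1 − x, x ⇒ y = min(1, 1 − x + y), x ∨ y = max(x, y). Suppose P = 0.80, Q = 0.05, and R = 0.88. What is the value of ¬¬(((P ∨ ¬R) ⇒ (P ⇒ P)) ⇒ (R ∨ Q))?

¬R = 1 − 0.88 = 0.12
P ∨ ¬R = max(0.80, 0.12) = 0.80
P ⇒ P = min(1, 1 − 0.80 + 0.80) = min(1, 1.00) = 1.00
(P ∨ ¬R) ⇒ (P ⇒ P) = min(1, 1 − 0.80 + 1.00) = min(1, 1.20) = 1.00
R ∨ Q = max(0.88, 0.05) = 0.88
((P ∨ ¬R) ⇒ (P ⇒ P)) ⇒ (R ∨ Q) = min(1, 1 − 1.00 + 0.88) = min(1, 0.88) = 0.88
¬(((P ∨ ¬R) ⇒ (P ⇒ P)) ⇒ (R ∨ Q)) = 1 − 0.88 = 0.12
¬¬(((P ∨ ¬R) ⇒ (P ⇒ P)) ⇒ (R ∨ Q)) = 1 − 0.12 = 0.88

0.88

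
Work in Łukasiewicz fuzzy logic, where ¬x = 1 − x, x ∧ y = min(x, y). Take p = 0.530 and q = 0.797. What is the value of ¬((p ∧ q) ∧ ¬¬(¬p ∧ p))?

0.530

p ∧ q = min(0.530, 0.797) = 0.530
¬p = 1 − 0.530 = 0.470
¬p ∧ p = min(0.470, 0.530) = 0.470
¬(¬p ∧ p) = 1 − 0.470 = 0.530
¬¬(¬p ∧ p) = 1 − 0.530 = 0.470
(p ∧ q) ∧ ¬¬(¬p ∧ p) = min(0.530, 0.470) = 0.470
¬((p ∧ q) ∧ ¬¬(¬p ∧ p)) = 1 − 0.470 = 0.530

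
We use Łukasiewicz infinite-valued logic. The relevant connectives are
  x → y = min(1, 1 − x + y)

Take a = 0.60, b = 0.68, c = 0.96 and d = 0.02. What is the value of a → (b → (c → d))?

c → d = min(1, 1 − 0.96 + 0.02) = min(1, 0.06) = 0.06
b → (c → d) = min(1, 1 − 0.68 + 0.06) = min(1, 0.38) = 0.38
a → (b → (c → d)) = min(1, 1 − 0.60 + 0.38) = min(1, 0.78) = 0.78

0.78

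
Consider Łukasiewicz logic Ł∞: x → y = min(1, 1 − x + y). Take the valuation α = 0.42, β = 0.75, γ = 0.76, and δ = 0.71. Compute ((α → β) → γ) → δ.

0.95

α → β = min(1, 1 − 0.42 + 0.75) = min(1, 1.33) = 1.00
(α → β) → γ = min(1, 1 − 1.00 + 0.76) = min(1, 0.76) = 0.76
((α → β) → γ) → δ = min(1, 1 − 0.76 + 0.71) = min(1, 0.95) = 0.95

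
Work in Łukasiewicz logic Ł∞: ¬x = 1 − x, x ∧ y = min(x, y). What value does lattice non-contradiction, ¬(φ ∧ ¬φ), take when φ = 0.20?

0.80

¬φ = 1 − 0.20 = 0.80
φ ∧ ¬φ = min(0.20, 0.80) = 0.20
¬(φ ∧ ¬φ) = 1 − 0.20 = 0.80
(The value 0.80 < 1 shows this instance is not satisfied; not a Ł∞-tautology — its value is 1 − min(a, 1−a).)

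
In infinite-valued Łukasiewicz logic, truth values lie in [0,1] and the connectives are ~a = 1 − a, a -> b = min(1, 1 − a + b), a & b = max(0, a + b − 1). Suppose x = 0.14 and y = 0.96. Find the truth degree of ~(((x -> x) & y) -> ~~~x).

0.10

x -> x = min(1, 1 − 0.14 + 0.14) = min(1, 1.00) = 1.00
(x -> x) & y = max(0, 1.00 + 0.96 − 1) = max(0, 0.96) = 0.96
~x = 1 − 0.14 = 0.86
~~x = 1 − 0.86 = 0.14
~~~x = 1 − 0.14 = 0.86
((x -> x) & y) -> ~~~x = min(1, 1 − 0.96 + 0.86) = min(1, 0.90) = 0.90
~(((x -> x) & y) -> ~~~x) = 1 − 0.90 = 0.10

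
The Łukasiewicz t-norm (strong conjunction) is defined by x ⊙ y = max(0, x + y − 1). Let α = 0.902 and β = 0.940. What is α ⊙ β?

0.842

α ⊙ β = max(0, 0.902 + 0.940 − 1) = max(0, 0.842) = 0.842
For comparison, the Gödel (minimum) t-norm min(x, y) would give 0.902.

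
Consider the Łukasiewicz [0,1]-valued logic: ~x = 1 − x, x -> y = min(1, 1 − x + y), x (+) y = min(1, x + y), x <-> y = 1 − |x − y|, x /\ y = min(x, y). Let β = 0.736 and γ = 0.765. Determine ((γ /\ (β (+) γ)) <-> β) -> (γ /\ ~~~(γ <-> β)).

0.058

β (+) γ = min(1, 0.736 + 0.765) = min(1, 1.501) = 1.000
γ /\ (β (+) γ) = min(0.765, 1.000) = 0.765
(γ /\ (β (+) γ)) <-> β = 1 − |0.765 − 0.736| = 1 − 0.029 = 0.971
γ <-> β = 1 − |0.765 − 0.736| = 1 − 0.029 = 0.971
~(γ <-> β) = 1 − 0.971 = 0.029
~~(γ <-> β) = 1 − 0.029 = 0.971
~~~(γ <-> β) = 1 − 0.971 = 0.029
γ /\ ~~~(γ <-> β) = min(0.765, 0.029) = 0.029
((γ /\ (β (+) γ)) <-> β) -> (γ /\ ~~~(γ <-> β)) = min(1, 1 − 0.971 + 0.029) = min(1, 0.058) = 0.058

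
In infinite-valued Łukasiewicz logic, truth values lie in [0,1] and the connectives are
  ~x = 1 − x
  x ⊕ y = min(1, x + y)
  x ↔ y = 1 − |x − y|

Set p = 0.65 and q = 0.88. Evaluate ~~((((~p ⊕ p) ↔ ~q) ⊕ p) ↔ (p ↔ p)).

~p = 1 − 0.65 = 0.35
~p ⊕ p = min(1, 0.35 + 0.65) = min(1, 1.00) = 1.00
~q = 1 − 0.88 = 0.12
(~p ⊕ p) ↔ ~q = 1 − |1.00 − 0.12| = 1 − 0.88 = 0.12
((~p ⊕ p) ↔ ~q) ⊕ p = min(1, 0.12 + 0.65) = min(1, 0.77) = 0.77
p ↔ p = 1 − |0.65 − 0.65| = 1 − 0.00 = 1.00
(((~p ⊕ p) ↔ ~q) ⊕ p) ↔ (p ↔ p) = 1 − |0.77 − 1.00| = 1 − 0.23 = 0.77
~((((~p ⊕ p) ↔ ~q) ⊕ p) ↔ (p ↔ p)) = 1 − 0.77 = 0.23
~~((((~p ⊕ p) ↔ ~q) ⊕ p) ↔ (p ↔ p)) = 1 − 0.23 = 0.77

0.77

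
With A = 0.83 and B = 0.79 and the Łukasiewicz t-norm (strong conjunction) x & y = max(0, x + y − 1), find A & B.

0.62

A & B = max(0, 0.83 + 0.79 − 1) = max(0, 0.62) = 0.62
For comparison, the Gödel (minimum) t-norm min(x, y) would give 0.79.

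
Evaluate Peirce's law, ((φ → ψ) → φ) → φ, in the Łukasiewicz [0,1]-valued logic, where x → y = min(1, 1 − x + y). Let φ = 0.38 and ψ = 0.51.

1.00

φ → ψ = min(1, 1 − 0.38 + 0.51) = min(1, 1.13) = 1.00
(φ → ψ) → φ = min(1, 1 − 1.00 + 0.38) = min(1, 0.38) = 0.38
((φ → ψ) → φ) → φ = min(1, 1 − 0.38 + 0.38) = min(1, 1.00) = 1.00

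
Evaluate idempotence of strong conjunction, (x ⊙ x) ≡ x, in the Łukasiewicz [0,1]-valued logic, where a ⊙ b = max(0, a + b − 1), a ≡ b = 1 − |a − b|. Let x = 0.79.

x ⊙ x = max(0, 0.79 + 0.79 − 1) = max(0, 0.58) = 0.58
(x ⊙ x) ≡ x = 1 − |0.58 − 0.79| = 1 − 0.21 = 0.79
(The value 0.79 < 1 shows this instance is not satisfied; fails in Ł∞ since a ⊗ a = max(0, 2a−1) ≠ a in general.)

0.79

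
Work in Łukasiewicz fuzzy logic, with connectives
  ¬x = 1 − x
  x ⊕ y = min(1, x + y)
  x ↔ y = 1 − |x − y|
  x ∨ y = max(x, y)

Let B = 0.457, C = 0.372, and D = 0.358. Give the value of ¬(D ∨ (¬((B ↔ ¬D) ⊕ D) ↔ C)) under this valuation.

0.372

¬D = 1 − 0.358 = 0.642
B ↔ ¬D = 1 − |0.457 − 0.642| = 1 − 0.185 = 0.815
(B ↔ ¬D) ⊕ D = min(1, 0.815 + 0.358) = min(1, 1.173) = 1.000
¬((B ↔ ¬D) ⊕ D) = 1 − 1.000 = 0.000
¬((B ↔ ¬D) ⊕ D) ↔ C = 1 − |0.000 − 0.372| = 1 − 0.372 = 0.628
D ∨ (¬((B ↔ ¬D) ⊕ D) ↔ C) = max(0.358, 0.628) = 0.628
¬(D ∨ (¬((B ↔ ¬D) ⊕ D) ↔ C)) = 1 − 0.628 = 0.372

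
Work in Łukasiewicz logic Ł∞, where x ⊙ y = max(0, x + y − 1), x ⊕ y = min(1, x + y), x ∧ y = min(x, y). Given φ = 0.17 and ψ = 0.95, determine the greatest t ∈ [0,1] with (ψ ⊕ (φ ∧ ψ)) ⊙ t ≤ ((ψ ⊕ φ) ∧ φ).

φ ∧ ψ = min(0.17, 0.95) = 0.17
ψ ⊕ (φ ∧ ψ) = min(1, 0.95 + 0.17) = min(1, 1.12) = 1.00
So the left factor is ψ ⊕ (φ ∧ ψ) = 1.00.
ψ ⊕ φ = min(1, 0.95 + 0.17) = min(1, 1.12) = 1.00
(ψ ⊕ φ) ∧ φ = min(1.00, 0.17) = 0.17
So the right-hand bound is (ψ ⊕ φ) ∧ φ = 0.17.
The residuum of the Łukasiewicz t-norm gives the supremum: min(1, 1 − 1.00 + 0.17).
1 − 1.00 + 0.17 = 0.17, so t = min(1, 0.17) = 0.17.
Check: 1.00 ⊙ 0.17 = max(0, 0.17) = 0.17 ≤ 0.17.

0.17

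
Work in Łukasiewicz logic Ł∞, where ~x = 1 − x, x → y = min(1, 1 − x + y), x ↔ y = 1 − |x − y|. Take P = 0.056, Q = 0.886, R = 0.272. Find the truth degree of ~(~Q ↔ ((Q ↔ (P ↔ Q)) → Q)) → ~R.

~Q = 1 − 0.886 = 0.114
P ↔ Q = 1 − |0.056 − 0.886| = 1 − 0.830 = 0.170
Q ↔ (P ↔ Q) = 1 − |0.886 − 0.170| = 1 − 0.716 = 0.284
(Q ↔ (P ↔ Q)) → Q = min(1, 1 − 0.284 + 0.886) = min(1, 1.602) = 1.000
~Q ↔ ((Q ↔ (P ↔ Q)) → Q) = 1 − |0.114 − 1.000| = 1 − 0.886 = 0.114
~(~Q ↔ ((Q ↔ (P ↔ Q)) → Q)) = 1 − 0.114 = 0.886
~R = 1 − 0.272 = 0.728
~(~Q ↔ ((Q ↔ (P ↔ Q)) → Q)) → ~R = min(1, 1 − 0.886 + 0.728) = min(1, 0.842) = 0.842

0.842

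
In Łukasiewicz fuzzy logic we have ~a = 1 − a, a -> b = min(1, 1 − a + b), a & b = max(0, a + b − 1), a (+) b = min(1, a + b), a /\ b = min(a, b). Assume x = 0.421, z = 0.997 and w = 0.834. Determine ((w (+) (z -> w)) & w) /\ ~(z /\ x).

z -> w = min(1, 1 − 0.997 + 0.834) = min(1, 0.837) = 0.837
w (+) (z -> w) = min(1, 0.834 + 0.837) = min(1, 1.671) = 1.000
(w (+) (z -> w)) & w = max(0, 1.000 + 0.834 − 1) = max(0, 0.834) = 0.834
z /\ x = min(0.997, 0.421) = 0.421
~(z /\ x) = 1 − 0.421 = 0.579
((w (+) (z -> w)) & w) /\ ~(z /\ x) = min(0.834, 0.579) = 0.579

0.579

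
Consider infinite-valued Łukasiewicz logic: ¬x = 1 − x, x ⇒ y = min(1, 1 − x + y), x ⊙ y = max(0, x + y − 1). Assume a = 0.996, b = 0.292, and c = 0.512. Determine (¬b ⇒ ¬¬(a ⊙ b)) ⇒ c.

0.932

¬b = 1 − 0.292 = 0.708
a ⊙ b = max(0, 0.996 + 0.292 − 1) = max(0, 0.288) = 0.288
¬(a ⊙ b) = 1 − 0.288 = 0.712
¬¬(a ⊙ b) = 1 − 0.712 = 0.288
¬b ⇒ ¬¬(a ⊙ b) = min(1, 1 − 0.708 + 0.288) = min(1, 0.580) = 0.580
(¬b ⇒ ¬¬(a ⊙ b)) ⇒ c = min(1, 1 − 0.580 + 0.512) = min(1, 0.932) = 0.932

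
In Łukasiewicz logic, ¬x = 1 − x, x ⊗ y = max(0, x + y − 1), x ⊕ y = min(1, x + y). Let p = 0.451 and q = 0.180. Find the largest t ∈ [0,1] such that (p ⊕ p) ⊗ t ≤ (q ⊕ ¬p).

0.827

p ⊕ p = min(1, 0.451 + 0.451) = min(1, 0.902) = 0.902
So the left factor is p ⊕ p = 0.902.
¬p = 1 − 0.451 = 0.549
q ⊕ ¬p = min(1, 0.180 + 0.549) = min(1, 0.729) = 0.729
So the right-hand bound is q ⊕ ¬p = 0.729.
The residuum of the Łukasiewicz t-norm gives the supremum: min(1, 1 − 0.902 + 0.729).
1 − 0.902 + 0.729 = 0.827, so t = min(1, 0.827) = 0.827.
Check: 0.902 ⊗ 0.827 = max(0, 0.729) = 0.729 ≤ 0.729.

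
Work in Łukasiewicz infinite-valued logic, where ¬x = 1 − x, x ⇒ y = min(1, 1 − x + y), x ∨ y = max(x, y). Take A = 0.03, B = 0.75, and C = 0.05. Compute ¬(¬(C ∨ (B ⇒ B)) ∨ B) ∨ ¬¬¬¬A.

B ⇒ B = min(1, 1 − 0.75 + 0.75) = min(1, 1.00) = 1.00
C ∨ (B ⇒ B) = max(0.05, 1.00) = 1.00
¬(C ∨ (B ⇒ B)) = 1 − 1.00 = 0.00
¬(C ∨ (B ⇒ B)) ∨ B = max(0.00, 0.75) = 0.75
¬(¬(C ∨ (B ⇒ B)) ∨ B) = 1 − 0.75 = 0.25
¬A = 1 − 0.03 = 0.97
¬¬A = 1 − 0.97 = 0.03
¬¬¬A = 1 − 0.03 = 0.97
¬¬¬¬A = 1 − 0.97 = 0.03
¬(¬(C ∨ (B ⇒ B)) ∨ B) ∨ ¬¬¬¬A = max(0.25, 0.03) = 0.25

0.25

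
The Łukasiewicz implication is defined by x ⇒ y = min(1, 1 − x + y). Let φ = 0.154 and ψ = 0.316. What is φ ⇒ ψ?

1.000

φ ⇒ ψ = min(1, 1 − 0.154 + 0.316) = min(1, 1.162) = 1.000
For comparison, the Gödel implication (1 if x ≤ y else y) would give 1.000.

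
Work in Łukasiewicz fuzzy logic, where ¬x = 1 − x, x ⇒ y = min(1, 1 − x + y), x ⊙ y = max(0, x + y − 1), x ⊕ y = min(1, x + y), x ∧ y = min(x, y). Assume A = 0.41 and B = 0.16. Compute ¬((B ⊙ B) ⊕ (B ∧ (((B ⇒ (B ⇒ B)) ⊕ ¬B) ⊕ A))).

B ⊙ B = max(0, 0.16 + 0.16 − 1) = max(0, -0.68) = 0.00
B ⇒ B = min(1, 1 − 0.16 + 0.16) = min(1, 1.00) = 1.00
B ⇒ (B ⇒ B) = min(1, 1 − 0.16 + 1.00) = min(1, 1.84) = 1.00
¬B = 1 − 0.16 = 0.84
(B ⇒ (B ⇒ B)) ⊕ ¬B = min(1, 1.00 + 0.84) = min(1, 1.84) = 1.00
((B ⇒ (B ⇒ B)) ⊕ ¬B) ⊕ A = min(1, 1.00 + 0.41) = min(1, 1.41) = 1.00
B ∧ (((B ⇒ (B ⇒ B)) ⊕ ¬B) ⊕ A) = min(0.16, 1.00) = 0.16
(B ⊙ B) ⊕ (B ∧ (((B ⇒ (B ⇒ B)) ⊕ ¬B) ⊕ A)) = min(1, 0.00 + 0.16) = min(1, 0.16) = 0.16
¬((B ⊙ B) ⊕ (B ∧ (((B ⇒ (B ⇒ B)) ⊕ ¬B) ⊕ A))) = 1 − 0.16 = 0.84

0.84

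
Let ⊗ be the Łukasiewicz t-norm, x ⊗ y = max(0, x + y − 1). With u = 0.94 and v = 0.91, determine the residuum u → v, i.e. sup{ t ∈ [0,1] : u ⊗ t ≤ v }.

0.97

The residuum of the Łukasiewicz t-norm gives the supremum: min(1, 1 − 0.94 + 0.91).
1 − 0.94 + 0.91 = 0.97, so t = min(1, 0.97) = 0.97.
Check: 0.94 ⊗ 0.97 = max(0, 0.91) = 0.91 ≤ 0.91.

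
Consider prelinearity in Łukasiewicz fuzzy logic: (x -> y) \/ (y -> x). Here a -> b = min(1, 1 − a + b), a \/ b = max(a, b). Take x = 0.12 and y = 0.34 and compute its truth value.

1.00

x -> y = min(1, 1 − 0.12 + 0.34) = min(1, 1.22) = 1.00
y -> x = min(1, 1 − 0.34 + 0.12) = min(1, 0.78) = 0.78
(x -> y) \/ (y -> x) = max(1.00, 0.78) = 1.00
(As expected: a Ł∞-tautology — holds in every MV-chain.)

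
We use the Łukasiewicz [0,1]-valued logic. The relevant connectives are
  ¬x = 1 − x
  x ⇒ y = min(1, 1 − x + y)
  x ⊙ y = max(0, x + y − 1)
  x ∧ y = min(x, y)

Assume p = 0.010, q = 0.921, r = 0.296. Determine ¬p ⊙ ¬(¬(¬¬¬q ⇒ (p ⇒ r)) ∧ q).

¬p = 1 − 0.010 = 0.990
¬q = 1 − 0.921 = 0.079
¬¬q = 1 − 0.079 = 0.921
¬¬¬q = 1 − 0.921 = 0.079
p ⇒ r = min(1, 1 − 0.010 + 0.296) = min(1, 1.286) = 1.000
¬¬¬q ⇒ (p ⇒ r) = min(1, 1 − 0.079 + 1.000) = min(1, 1.921) = 1.000
¬(¬¬¬q ⇒ (p ⇒ r)) = 1 − 1.000 = 0.000
¬(¬¬¬q ⇒ (p ⇒ r)) ∧ q = min(0.000, 0.921) = 0.000
¬(¬(¬¬¬q ⇒ (p ⇒ r)) ∧ q) = 1 − 0.000 = 1.000
¬p ⊙ ¬(¬(¬¬¬q ⇒ (p ⇒ r)) ∧ q) = max(0, 0.990 + 1.000 − 1) = max(0, 0.990) = 0.990

0.990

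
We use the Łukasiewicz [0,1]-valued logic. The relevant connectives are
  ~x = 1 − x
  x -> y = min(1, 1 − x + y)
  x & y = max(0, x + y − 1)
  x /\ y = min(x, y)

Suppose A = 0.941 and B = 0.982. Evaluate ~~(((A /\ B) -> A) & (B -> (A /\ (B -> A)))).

0.959

A /\ B = min(0.941, 0.982) = 0.941
(A /\ B) -> A = min(1, 1 − 0.941 + 0.941) = min(1, 1.000) = 1.000
B -> A = min(1, 1 − 0.982 + 0.941) = min(1, 0.959) = 0.959
A /\ (B -> A) = min(0.941, 0.959) = 0.941
B -> (A /\ (B -> A)) = min(1, 1 − 0.982 + 0.941) = min(1, 0.959) = 0.959
((A /\ B) -> A) & (B -> (A /\ (B -> A))) = max(0, 1.000 + 0.959 − 1) = max(0, 0.959) = 0.959
~(((A /\ B) -> A) & (B -> (A /\ (B -> A)))) = 1 − 0.959 = 0.041
~~(((A /\ B) -> A) & (B -> (A /\ (B -> A)))) = 1 − 0.041 = 0.959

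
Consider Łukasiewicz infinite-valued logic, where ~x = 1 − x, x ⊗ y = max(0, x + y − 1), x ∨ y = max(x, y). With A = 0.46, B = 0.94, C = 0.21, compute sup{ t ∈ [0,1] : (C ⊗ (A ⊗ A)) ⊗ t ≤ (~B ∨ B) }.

A ⊗ A = max(0, 0.46 + 0.46 − 1) = max(0, -0.08) = 0.00
C ⊗ (A ⊗ A) = max(0, 0.21 + 0.00 − 1) = max(0, -0.79) = 0.00
So the left factor is C ⊗ (A ⊗ A) = 0.00.
~B = 1 − 0.94 = 0.06
~B ∨ B = max(0.06, 0.94) = 0.94
So the right-hand bound is ~B ∨ B = 0.94.
The residuum of the Łukasiewicz t-norm gives the supremum: min(1, 1 − 0.00 + 0.94).
1 − 0.00 + 0.94 = 1.94, so t = min(1, 1.94) = 1.00.
Check: 0.00 ⊗ 1.00 = max(0, 0.00) = 0.00 ≤ 0.94.

1.00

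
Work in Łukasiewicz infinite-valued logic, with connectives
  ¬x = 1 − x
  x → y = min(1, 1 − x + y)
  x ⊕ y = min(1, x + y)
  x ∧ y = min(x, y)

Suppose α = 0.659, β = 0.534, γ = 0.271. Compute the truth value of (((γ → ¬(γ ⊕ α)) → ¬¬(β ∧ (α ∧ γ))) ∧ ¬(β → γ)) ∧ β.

0.263

γ ⊕ α = min(1, 0.271 + 0.659) = min(1, 0.930) = 0.930
¬(γ ⊕ α) = 1 − 0.930 = 0.070
γ → ¬(γ ⊕ α) = min(1, 1 − 0.271 + 0.070) = min(1, 0.799) = 0.799
α ∧ γ = min(0.659, 0.271) = 0.271
β ∧ (α ∧ γ) = min(0.534, 0.271) = 0.271
¬(β ∧ (α ∧ γ)) = 1 − 0.271 = 0.729
¬¬(β ∧ (α ∧ γ)) = 1 − 0.729 = 0.271
(γ → ¬(γ ⊕ α)) → ¬¬(β ∧ (α ∧ γ)) = min(1, 1 − 0.799 + 0.271) = min(1, 0.472) = 0.472
β → γ = min(1, 1 − 0.534 + 0.271) = min(1, 0.737) = 0.737
¬(β → γ) = 1 − 0.737 = 0.263
((γ → ¬(γ ⊕ α)) → ¬¬(β ∧ (α ∧ γ))) ∧ ¬(β → γ) = min(0.472, 0.263) = 0.263
(((γ → ¬(γ ⊕ α)) → ¬¬(β ∧ (α ∧ γ))) ∧ ¬(β → γ)) ∧ β = min(0.263, 0.534) = 0.263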